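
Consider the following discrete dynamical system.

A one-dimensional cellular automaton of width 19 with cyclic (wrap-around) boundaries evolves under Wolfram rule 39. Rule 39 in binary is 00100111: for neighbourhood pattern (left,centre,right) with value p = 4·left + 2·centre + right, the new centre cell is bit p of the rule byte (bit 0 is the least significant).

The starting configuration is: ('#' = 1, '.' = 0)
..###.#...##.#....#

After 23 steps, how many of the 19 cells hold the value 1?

11

0) ..###.#...##.#....#
1) .#...##.##..##.####
2) ##.##..#...#..#....
3) ..#...##.###.##.###
4) .##.##..#...#..#...
5) #..#...##.###.##.##
6) ..##.##..#...#..#..
7) ##..#...##.###.##.#
8) ...##.##..#...#..#.
9) ###..#...##.###.##.
10) ....##.##..#...#..#
11) .###..#...##.###.##
12) #....##.##..#...#..
13) #.###..#...##.###.#
14) .#....##.##..#...#.
15) ##.###..#...##.###.
16) ..#....##.##..#...#
17) .##.###..#...##.###
18) #..#....##.##..#...
19) #.##.###..#...##.##
20) .#..#....##.##..#..
21) ##.##.###..#...##.#
22) ..#..#....##.##..#.
23) ###.##.###..#...##.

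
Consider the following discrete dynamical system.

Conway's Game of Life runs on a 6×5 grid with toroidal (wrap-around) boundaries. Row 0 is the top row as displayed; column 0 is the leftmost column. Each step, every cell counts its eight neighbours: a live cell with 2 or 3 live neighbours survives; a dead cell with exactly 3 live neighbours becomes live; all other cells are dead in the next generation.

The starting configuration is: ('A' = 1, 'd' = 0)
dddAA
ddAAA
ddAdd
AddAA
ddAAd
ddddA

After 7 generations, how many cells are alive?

2

step 0: dddAA
ddAAA
ddAdd
AddAA
ddAAd
ddddA
step 1: AdAdd
ddAdA
AAAdd
dAddA
AdAdd
ddAdA
step 2: AdAdA
ddAdA
ddAdA
dddAA
AdAdA
AdAdA
step 3: ddAdd
ddAdA
AdAdA
dAAdd
ddAdd
ddAdd
step 4: dAAdd
AdAdA
AdAdA
AdAdd
ddAAd
dAAAd
step 5: ddddA
ddAdA
ddAdd
AdAdd
ddddA
ddddd
step 6: dddAd
ddddd
ddAdd
dAdAd
ddddd
ddddd
step 7: ddddd
ddddd
ddAdd
ddAdd
ddddd
ddddd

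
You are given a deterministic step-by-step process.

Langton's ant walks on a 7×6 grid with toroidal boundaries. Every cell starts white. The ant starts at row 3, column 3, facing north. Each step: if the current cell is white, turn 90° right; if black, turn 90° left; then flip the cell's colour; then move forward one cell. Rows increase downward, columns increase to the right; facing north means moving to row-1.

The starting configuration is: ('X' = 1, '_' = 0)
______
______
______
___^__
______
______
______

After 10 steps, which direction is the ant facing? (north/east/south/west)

south

t=0: ______
______
______
___^__
______
______
______
t=1: ______
______
______
___X>_
______
______
______
t=2: ______
______
______
___XX_
____v_
______
______
t=3: ______
______
______
___XX_
___<X_
______
______
t=4: ______
______
______
___^X_
___XX_
______
______
t=5: ______
______
______
__<_X_
___XX_
______
______
t=6: ______
______
__^___
__X_X_
___XX_
______
______
t=7: ______
______
__X>__
__X_X_
___XX_
______
______
t=8: ______
______
__XX__
__XvX_
___XX_
______
______
t=9: ______
______
__XX__
__<XX_
___XX_
______
______
t=10: ______
______
__XX__
___XX_
__vXX_
______
______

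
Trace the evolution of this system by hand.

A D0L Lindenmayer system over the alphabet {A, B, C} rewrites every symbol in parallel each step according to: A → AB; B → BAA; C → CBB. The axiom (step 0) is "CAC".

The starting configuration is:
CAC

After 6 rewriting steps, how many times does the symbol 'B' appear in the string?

350

k=0  CAC
k=1  CBBABCBB
k=2  CBBBAABAAABBAACBBBAABAA
k=3  CBBBAABAABAAABABBAAABABABBAABAAABABCBBBAABAABAAABABBAAABAB
k=4  CBBBAABAABAAABABBAAABABBAAABABABBAAABBAABAAABABABBAAABBAAA…ACBBBAABAABAAABABBAAABABBAAABABABBAAABBAABAAABABABBAAABBAA  (len 143)
k=5  CBBBAABAABAAABABBAAABABBAAABABABBAAABBAABAAABABABBAAABBAAB…AABABABBAABAAABABBAAABABABBAAABBAAABBAABAAABABABBAABAAABAB  (len 348)
k=6  CBBBAABAABAAABABBAAABABBAAABABABBAAABBAABAAABABABBAAABBAAB…ABBAABAAABABBAAABABABBAAABBAAABBAABAAABABBAAABABABBAAABBAA  (len 843)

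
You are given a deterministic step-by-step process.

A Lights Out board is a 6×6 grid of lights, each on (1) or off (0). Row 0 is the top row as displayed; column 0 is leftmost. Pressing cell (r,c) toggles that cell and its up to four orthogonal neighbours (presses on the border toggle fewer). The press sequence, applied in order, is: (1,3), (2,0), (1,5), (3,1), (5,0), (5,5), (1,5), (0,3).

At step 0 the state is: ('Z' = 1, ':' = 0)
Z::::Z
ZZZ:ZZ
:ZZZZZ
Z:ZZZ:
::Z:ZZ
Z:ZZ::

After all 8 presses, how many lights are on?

24

0) Z::::Z
ZZZ:ZZ
:ZZZZZ
Z:ZZZ:
::Z:ZZ
Z:ZZ::
1) Z::Z:Z
ZZ:Z:Z
:ZZ:ZZ
Z:ZZZ:
::Z:ZZ
Z:ZZ::
2) Z::Z:Z
:Z:Z:Z
Z:Z:ZZ
::ZZZ:
::Z:ZZ
Z:ZZ::
3) Z::Z::
:Z:ZZ:
Z:Z:Z:
::ZZZ:
::Z:ZZ
Z:ZZ::
4) Z::Z::
:Z:ZZ:
ZZZ:Z:
ZZ:ZZ:
:ZZ:ZZ
Z:ZZ::
5) Z::Z::
:Z:ZZ:
ZZZ:Z:
ZZ:ZZ:
ZZZ:ZZ
:ZZZ::
6) Z::Z::
:Z:ZZ:
ZZZ:Z:
ZZ:ZZ:
ZZZ:Z:
:ZZZZZ
7) Z::Z:Z
:Z:Z:Z
ZZZ:ZZ
ZZ:ZZ:
ZZZ:Z:
:ZZZZZ
8) Z:Z:ZZ
:Z:::Z
ZZZ:ZZ
ZZ:ZZ:
ZZZ:Z:
:ZZZZZ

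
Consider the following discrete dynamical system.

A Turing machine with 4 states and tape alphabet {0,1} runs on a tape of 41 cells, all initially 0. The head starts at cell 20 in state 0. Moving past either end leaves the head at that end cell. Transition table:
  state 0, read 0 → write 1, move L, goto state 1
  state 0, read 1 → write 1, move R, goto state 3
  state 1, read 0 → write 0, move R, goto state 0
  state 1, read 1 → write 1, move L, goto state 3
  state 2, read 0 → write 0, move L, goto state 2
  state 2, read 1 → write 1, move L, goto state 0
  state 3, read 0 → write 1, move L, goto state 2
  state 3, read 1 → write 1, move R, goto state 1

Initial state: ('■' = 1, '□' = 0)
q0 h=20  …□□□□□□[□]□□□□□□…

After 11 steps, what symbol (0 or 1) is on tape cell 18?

k=0  q0 h=20  …□□□□□□[□]□□□□□□…
k=1  q1 h=19  …□□□□□□[□]■□□□□□…
k=2  q0 h=20  …□□□□□□[■]□□□□□□…
k=3  q3 h=21  …□□□□□■[□]□□□□□□…
k=4  q2 h=20  …□□□□□□[■]■□□□□□…
k=5  q0 h=19  …□□□□□□[□]■■□□□□…
k=6  q1 h=18  …□□□□□□[□]■■■□□□…
k=7  q0 h=19  …□□□□□□[■]■■□□□□…
k=8  q3 h=20  …□□□□□■[■]■□□□□□…
k=9  q1 h=21  …□□□□■■[■]□□□□□□…
k=10  q3 h=20  …□□□□□■[■]■□□□□□…
k=11  q1 h=21  …□□□□■■[■]□□□□□□…

0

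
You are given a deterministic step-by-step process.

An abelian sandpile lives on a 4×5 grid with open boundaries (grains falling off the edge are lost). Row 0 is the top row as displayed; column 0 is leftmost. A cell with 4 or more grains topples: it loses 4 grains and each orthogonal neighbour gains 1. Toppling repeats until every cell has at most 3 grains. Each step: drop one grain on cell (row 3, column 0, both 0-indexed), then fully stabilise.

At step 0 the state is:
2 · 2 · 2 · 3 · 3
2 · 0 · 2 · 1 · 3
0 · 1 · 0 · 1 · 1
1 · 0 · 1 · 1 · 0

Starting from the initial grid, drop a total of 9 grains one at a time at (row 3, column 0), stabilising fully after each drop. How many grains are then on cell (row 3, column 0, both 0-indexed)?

2

gen 0: 2 · 2 · 2 · 3 · 3
2 · 0 · 2 · 1 · 3
0 · 1 · 0 · 1 · 1
1 · 0 · 1 · 1 · 0
gen 1: 2 · 2 · 2 · 3 · 3
2 · 0 · 2 · 1 · 3
0 · 1 · 0 · 1 · 1
2 · 0 · 1 · 1 · 0
gen 2: 2 · 2 · 2 · 3 · 3
2 · 0 · 2 · 1 · 3
0 · 1 · 0 · 1 · 1
3 · 0 · 1 · 1 · 0
gen 3: 2 · 2 · 2 · 3 · 3
2 · 0 · 2 · 1 · 3
1 · 1 · 0 · 1 · 1
0 · 1 · 1 · 1 · 0
gen 4: 2 · 2 · 2 · 3 · 3
2 · 0 · 2 · 1 · 3
1 · 1 · 0 · 1 · 1
1 · 1 · 1 · 1 · 0
gen 5: 2 · 2 · 2 · 3 · 3
2 · 0 · 2 · 1 · 3
1 · 1 · 0 · 1 · 1
2 · 1 · 1 · 1 · 0
gen 6: 2 · 2 · 2 · 3 · 3
2 · 0 · 2 · 1 · 3
1 · 1 · 0 · 1 · 1
3 · 1 · 1 · 1 · 0
gen 7: 2 · 2 · 2 · 3 · 3
2 · 0 · 2 · 1 · 3
2 · 1 · 0 · 1 · 1
0 · 2 · 1 · 1 · 0
gen 8: 2 · 2 · 2 · 3 · 3
2 · 0 · 2 · 1 · 3
2 · 1 · 0 · 1 · 1
1 · 2 · 1 · 1 · 0
gen 9: 2 · 2 · 2 · 3 · 3
2 · 0 · 2 · 1 · 3
2 · 1 · 0 · 1 · 1
2 · 2 · 1 · 1 · 0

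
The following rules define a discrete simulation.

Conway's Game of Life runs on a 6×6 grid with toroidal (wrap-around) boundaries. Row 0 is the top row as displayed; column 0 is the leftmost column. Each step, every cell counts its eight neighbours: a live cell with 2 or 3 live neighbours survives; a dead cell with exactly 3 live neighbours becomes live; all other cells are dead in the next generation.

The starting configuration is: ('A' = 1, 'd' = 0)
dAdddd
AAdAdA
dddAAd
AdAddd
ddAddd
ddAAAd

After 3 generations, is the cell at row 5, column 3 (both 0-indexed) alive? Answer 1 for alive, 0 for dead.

gen 0: dAdddd
AAdAdA
dddAAd
AdAddd
ddAddd
ddAAAd
gen 1: dAdddA
AAdAdA
dddAAd
dAAddd
ddAddd
dAAAdd
gen 2: dddAdA
dAdAdA
dddAAA
dAAddd
dddddd
AAdAdd
gen 3: dAdAdA
dddAdA
dAdAdA
ddAAAd
Addddd
AdAdAd

0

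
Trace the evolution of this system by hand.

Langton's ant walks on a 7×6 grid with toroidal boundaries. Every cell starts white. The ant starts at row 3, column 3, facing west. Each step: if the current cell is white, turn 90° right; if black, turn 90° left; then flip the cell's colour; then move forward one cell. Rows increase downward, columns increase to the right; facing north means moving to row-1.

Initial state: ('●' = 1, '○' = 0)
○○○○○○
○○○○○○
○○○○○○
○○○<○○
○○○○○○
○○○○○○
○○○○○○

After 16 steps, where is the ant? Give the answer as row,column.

k=0  ○○○○○○
○○○○○○
○○○○○○
○○○<○○
○○○○○○
○○○○○○
○○○○○○
k=1  ○○○○○○
○○○○○○
○○○^○○
○○○●○○
○○○○○○
○○○○○○
○○○○○○
k=2  ○○○○○○
○○○○○○
○○○●>○
○○○●○○
○○○○○○
○○○○○○
○○○○○○
k=3  ○○○○○○
○○○○○○
○○○●●○
○○○●v○
○○○○○○
○○○○○○
○○○○○○
k=4  ○○○○○○
○○○○○○
○○○●●○
○○○<●○
○○○○○○
○○○○○○
○○○○○○
k=5  ○○○○○○
○○○○○○
○○○●●○
○○○○●○
○○○v○○
○○○○○○
○○○○○○
k=6  ○○○○○○
○○○○○○
○○○●●○
○○○○●○
○○<●○○
○○○○○○
○○○○○○
k=7  ○○○○○○
○○○○○○
○○○●●○
○○^○●○
○○●●○○
○○○○○○
○○○○○○
k=8  ○○○○○○
○○○○○○
○○○●●○
○○●>●○
○○●●○○
○○○○○○
○○○○○○
k=9  ○○○○○○
○○○○○○
○○○●●○
○○●●●○
○○●v○○
○○○○○○
○○○○○○
k=10  ○○○○○○
○○○○○○
○○○●●○
○○●●●○
○○●○>○
○○○○○○
○○○○○○
k=11  ○○○○○○
○○○○○○
○○○●●○
○○●●●○
○○●○●○
○○○○v○
○○○○○○
k=12  ○○○○○○
○○○○○○
○○○●●○
○○●●●○
○○●○●○
○○○<●○
○○○○○○
k=13  ○○○○○○
○○○○○○
○○○●●○
○○●●●○
○○●^●○
○○○●●○
○○○○○○
k=14  ○○○○○○
○○○○○○
○○○●●○
○○●●●○
○○●●>○
○○○●●○
○○○○○○
k=15  ○○○○○○
○○○○○○
○○○●●○
○○●●^○
○○●●○○
○○○●●○
○○○○○○
k=16  ○○○○○○
○○○○○○
○○○●●○
○○●<○○
○○●●○○
○○○●●○
○○○○○○

3,3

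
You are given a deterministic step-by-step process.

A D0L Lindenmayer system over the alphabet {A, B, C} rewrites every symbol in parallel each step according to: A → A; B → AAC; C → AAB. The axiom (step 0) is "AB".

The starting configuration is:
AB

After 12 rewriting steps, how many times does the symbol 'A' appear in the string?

t=0: AB
t=1: AAAC
t=2: AAAAAB
t=3: AAAAAAAC
t=4: AAAAAAAAAB
t=5: AAAAAAAAAAAC
t=6: AAAAAAAAAAAAAB
t=7: AAAAAAAAAAAAAAAC
t=8: AAAAAAAAAAAAAAAAAB
t=9: AAAAAAAAAAAAAAAAAAAC
t=10: AAAAAAAAAAAAAAAAAAAAAB
t=11: AAAAAAAAAAAAAAAAAAAAAAAC
t=12: AAAAAAAAAAAAAAAAAAAAAAAAAB

25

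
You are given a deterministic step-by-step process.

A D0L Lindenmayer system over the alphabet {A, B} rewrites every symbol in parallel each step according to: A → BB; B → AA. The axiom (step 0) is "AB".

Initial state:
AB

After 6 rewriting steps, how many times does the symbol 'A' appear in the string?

64

t=0: AB
t=1: BBAA
t=2: AAAABBBB
t=3: BBBBBBBBAAAAAAAA
t=4: AAAAAAAAAAAAAAAABBBBBBBBBBBBBBBB
t=5: BBBBBBBBBBBBBBBBBBBBBBBBBBBBBBBBAAAAAAAAAAAAAAAAAAAAAAAAAAAAAAAA
t=6: AAAAAAAAAAAAAAAAAAAAAAAAAAAAAAAAAAAAAAAAAAAAAAAAAAAAAAAAAA…BBBBBBBBBBBBBBBBBBBBBBBBBBBBBBBBBBBBBBBBBBBBBBBBBBBBBBBBBB  (len 128)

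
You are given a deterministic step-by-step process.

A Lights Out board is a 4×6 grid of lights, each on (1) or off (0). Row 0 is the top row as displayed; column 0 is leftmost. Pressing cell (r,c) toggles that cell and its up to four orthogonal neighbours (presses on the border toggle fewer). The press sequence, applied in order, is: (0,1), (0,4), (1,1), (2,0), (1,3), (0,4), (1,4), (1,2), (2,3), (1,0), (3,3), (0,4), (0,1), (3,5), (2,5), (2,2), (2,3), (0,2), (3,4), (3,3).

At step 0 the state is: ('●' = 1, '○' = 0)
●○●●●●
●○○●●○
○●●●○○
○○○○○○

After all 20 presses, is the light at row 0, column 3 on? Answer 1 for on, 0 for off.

0

k=0  ●○●●●●
●○○●●○
○●●●○○
○○○○○○
k=1  ○●○●●●
●●○●●○
○●●●○○
○○○○○○
k=2  ○●○○○○
●●○●○○
○●●●○○
○○○○○○
k=3  ○○○○○○
○○●●○○
○○●●○○
○○○○○○
k=4  ○○○○○○
●○●●○○
●●●●○○
●○○○○○
k=5  ○○○●○○
●○○○●○
●●●○○○
●○○○○○
k=6  ○○○○●●
●○○○○○
●●●○○○
●○○○○○
k=7  ○○○○○●
●○○●●●
●●●○●○
●○○○○○
k=8  ○○●○○●
●●●○●●
●●○○●○
●○○○○○
k=9  ○○●○○●
●●●●●●
●●●●○○
●○○●○○
k=10  ●○●○○●
○○●●●●
○●●●○○
●○○●○○
k=11  ●○●○○●
○○●●●●
○●●○○○
●○●○●○
k=12  ●○●●●○
○○●●○●
○●●○○○
●○●○●○
k=13  ○●○●●○
○●●●○●
○●●○○○
●○●○●○
k=14  ○●○●●○
○●●●○●
○●●○○●
●○●○○●
k=15  ○●○●●○
○●●●○○
○●●○●○
●○●○○○
k=16  ○●○●●○
○●○●○○
○○○●●○
●○○○○○
k=17  ○●○●●○
○●○○○○
○○●○○○
●○○●○○
k=18  ○○●○●○
○●●○○○
○○●○○○
●○○●○○
k=19  ○○●○●○
○●●○○○
○○●○●○
●○○○●●
k=20  ○○●○●○
○●●○○○
○○●●●○
●○●●○●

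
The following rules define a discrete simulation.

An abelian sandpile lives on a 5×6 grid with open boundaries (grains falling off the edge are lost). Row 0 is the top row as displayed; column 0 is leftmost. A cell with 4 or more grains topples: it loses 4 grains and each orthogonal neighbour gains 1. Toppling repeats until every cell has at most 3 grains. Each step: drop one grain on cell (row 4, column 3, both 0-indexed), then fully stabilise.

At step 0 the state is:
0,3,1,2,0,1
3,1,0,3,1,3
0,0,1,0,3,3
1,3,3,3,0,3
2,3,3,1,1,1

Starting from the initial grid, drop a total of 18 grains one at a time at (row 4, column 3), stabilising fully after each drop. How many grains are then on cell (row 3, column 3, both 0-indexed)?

step 0: 0,3,1,2,0,1
3,1,0,3,1,3
0,0,1,0,3,3
1,3,3,3,0,3
2,3,3,1,1,1
step 1: 0,3,1,2,0,1
3,1,0,3,1,3
0,0,1,0,3,3
1,3,3,3,0,3
2,3,3,2,1,1
step 2: 0,3,1,2,0,1
3,1,0,3,1,3
0,0,1,0,3,3
1,3,3,3,0,3
2,3,3,3,1,1
step 3: 0,3,1,2,0,1
3,1,0,3,1,3
0,1,2,1,3,3
2,1,2,1,1,3
3,1,2,2,2,1
step 4: 0,3,1,2,0,1
3,1,0,3,1,3
0,1,2,1,3,3
2,1,2,1,1,3
3,1,2,3,2,1
step 5: 0,3,1,2,0,1
3,1,0,3,1,3
0,1,2,1,3,3
2,1,2,2,1,3
3,1,3,0,3,1
step 6: 0,3,1,2,0,1
3,1,0,3,1,3
0,1,2,1,3,3
2,1,2,2,1,3
3,1,3,1,3,1
step 7: 0,3,1,2,0,1
3,1,0,3,1,3
0,1,2,1,3,3
2,1,2,2,1,3
3,1,3,2,3,1
step 8: 0,3,1,2,0,1
3,1,0,3,1,3
0,1,2,1,3,3
2,1,2,2,1,3
3,1,3,3,3,1
step 9: 0,3,1,2,0,1
3,1,0,3,1,3
0,1,2,1,3,3
2,1,3,3,2,3
3,2,0,2,0,2
step 10: 0,3,1,2,0,1
3,1,0,3,1,3
0,1,2,1,3,3
2,1,3,3,2,3
3,2,0,3,0,2
step 11: 0,3,1,2,0,1
3,1,0,3,1,3
0,1,3,2,3,3
2,2,0,1,3,3
3,2,2,1,1,2
step 12: 0,3,1,2,0,1
3,1,0,3,1,3
0,1,3,2,3,3
2,2,0,1,3,3
3,2,2,2,1,2
step 13: 0,3,1,2,0,1
3,1,0,3,1,3
0,1,3,2,3,3
2,2,0,1,3,3
3,2,2,3,1,2
step 14: 0,3,1,2,0,1
3,1,0,3,1,3
0,1,3,2,3,3
2,2,0,2,3,3
3,2,3,0,2,2
step 15: 0,3,1,2,0,1
3,1,0,3,1,3
0,1,3,2,3,3
2,2,0,2,3,3
3,2,3,1,2,2
step 16: 0,3,1,2,0,1
3,1,0,3,1,3
0,1,3,2,3,3
2,2,0,2,3,3
3,2,3,2,2,2
step 17: 0,3,1,2,0,1
3,1,0,3,1,3
0,1,3,2,3,3
2,2,0,2,3,3
3,2,3,3,2,2
step 18: 0,3,1,2,0,1
3,1,0,3,1,3
0,1,3,2,3,3
2,2,1,3,3,3
3,3,0,1,3,2

3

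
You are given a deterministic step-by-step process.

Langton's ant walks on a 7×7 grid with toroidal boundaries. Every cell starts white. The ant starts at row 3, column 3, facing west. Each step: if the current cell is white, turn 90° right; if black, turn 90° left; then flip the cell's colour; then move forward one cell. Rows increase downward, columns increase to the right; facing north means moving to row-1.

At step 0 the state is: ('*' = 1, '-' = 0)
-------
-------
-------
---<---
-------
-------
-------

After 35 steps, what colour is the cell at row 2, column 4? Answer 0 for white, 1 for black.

1

k=0  -------
-------
-------
---<---
-------
-------
-------
k=1  -------
-------
---^---
---*---
-------
-------
-------
k=2  -------
-------
---*>--
---*---
-------
-------
-------
k=3  -------
-------
---**--
---*v--
-------
-------
-------
k=4  -------
-------
---**--
---<*--
-------
-------
-------
k=5  -------
-------
---**--
----*--
---v---
-------
-------
k=6  -------
-------
---**--
----*--
--<*---
-------
-------
k=7  -------
-------
---**--
--^-*--
--**---
-------
-------
k=8  -------
-------
---**--
--*>*--
--**---
-------
-------
k=9  -------
-------
---**--
--***--
--*v---
-------
-------
k=10  -------
-------
---**--
--***--
--*->--
-------
-------
k=11  -------
-------
---**--
--***--
--*-*--
----v--
-------
k=12  -------
-------
---**--
--***--
--*-*--
---<*--
-------
k=13  -------
-------
---**--
--***--
--*^*--
---**--
-------
k=14  -------
-------
---**--
--***--
--**>--
---**--
-------
k=15  -------
-------
---**--
--**^--
--**---
---**--
-------
k=16  -------
-------
---**--
--*<---
--**---
---**--
-------
k=17  -------
-------
---**--
--*----
--*v---
---**--
-------
k=18  -------
-------
---**--
--*----
--*->--
---**--
-------
k=19  -------
-------
---**--
--*----
--*-*--
---*v--
-------
k=20  -------
-------
---**--
--*----
--*-*--
---*->-
-------
k=21  -------
-------
---**--
--*----
--*-*--
---*-*-
-----v-
k=22  -------
-------
---**--
--*----
--*-*--
---*-*-
----<*-
k=23  -------
-------
---**--
--*----
--*-*--
---*^*-
----**-
k=24  -------
-------
---**--
--*----
--*-*--
---**>-
----**-
k=25  -------
-------
---**--
--*----
--*-*^-
---**--
----**-
k=26  -------
-------
---**--
--*----
--*-**>
---**--
----**-
k=27  -------
-------
---**--
--*----
--*-***
---**-v
----**-
k=28  -------
-------
---**--
--*----
--*-***
---**<*
----**-
k=29  -------
-------
---**--
--*----
--*-*^*
---****
----**-
k=30  -------
-------
---**--
--*----
--*-<-*
---****
----**-
k=31  -------
-------
---**--
--*----
--*---*
---*v**
----**-
k=32  -------
-------
---**--
--*----
--*---*
---*->*
----**-
k=33  -------
-------
---**--
--*----
--*--^*
---*--*
----**-
k=34  -------
-------
---**--
--*----
--*--*>
---*--*
----**-
k=35  -------
-------
---**--
--*---^
--*--*-
---*--*
----**-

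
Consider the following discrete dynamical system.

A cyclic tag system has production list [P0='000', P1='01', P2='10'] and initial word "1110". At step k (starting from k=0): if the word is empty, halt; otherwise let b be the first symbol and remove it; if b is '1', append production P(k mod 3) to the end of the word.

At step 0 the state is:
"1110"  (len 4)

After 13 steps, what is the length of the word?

t=0: "1110"  (len 4)
t=1: "110000"  (len 6)
t=2: "1000001"  (len 7)
t=3: "00000110"  (len 8)
t=4: "0000110"  (len 7)
t=5: "000110"  (len 6)
t=6: "00110"  (len 5)
t=7: "0110"  (len 4)
t=8: "110"  (len 3)
t=9: "1010"  (len 4)
t=10: "010000"  (len 6)
t=11: "10000"  (len 5)
t=12: "000010"  (len 6)
t=13: "00010"  (len 5)

5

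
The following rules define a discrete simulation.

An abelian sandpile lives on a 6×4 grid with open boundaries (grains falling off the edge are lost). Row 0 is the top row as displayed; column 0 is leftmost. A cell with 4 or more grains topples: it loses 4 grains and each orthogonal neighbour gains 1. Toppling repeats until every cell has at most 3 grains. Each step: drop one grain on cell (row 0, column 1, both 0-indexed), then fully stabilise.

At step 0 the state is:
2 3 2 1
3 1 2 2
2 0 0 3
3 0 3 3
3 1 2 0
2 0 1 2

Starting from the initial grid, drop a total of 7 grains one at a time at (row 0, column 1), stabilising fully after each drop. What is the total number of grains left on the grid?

41

gen 0: 2 3 2 1
3 1 2 2
2 0 0 3
3 0 3 3
3 1 2 0
2 0 1 2
gen 1: 3 0 3 1
3 2 2 2
2 0 0 3
3 0 3 3
3 1 2 0
2 0 1 2
gen 2: 3 1 3 1
3 2 2 2
2 0 0 3
3 0 3 3
3 1 2 0
2 0 1 2
gen 3: 3 2 3 1
3 2 2 2
2 0 0 3
3 0 3 3
3 1 2 0
2 0 1 2
gen 4: 3 3 3 1
3 2 2 2
2 0 0 3
3 0 3 3
3 1 2 0
2 0 1 2
gen 5: 1 3 1 2
1 1 0 3
3 1 1 3
3 0 3 3
3 1 2 0
2 0 1 2
gen 6: 2 0 2 2
1 2 0 3
3 1 1 3
3 0 3 3
3 1 2 0
2 0 1 2
gen 7: 2 1 2 2
1 2 0 3
3 1 1 3
3 0 3 3
3 1 2 0
2 0 1 2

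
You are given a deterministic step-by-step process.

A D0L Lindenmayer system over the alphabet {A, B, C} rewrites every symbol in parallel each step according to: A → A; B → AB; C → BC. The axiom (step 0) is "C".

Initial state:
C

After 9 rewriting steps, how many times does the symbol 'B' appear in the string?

9

gen 0: C
gen 1: BC
gen 2: ABBC
gen 3: AABABBC
gen 4: AAABAABABBC
gen 5: AAAABAAABAABABBC
gen 6: AAAAABAAAABAAABAABABBC
gen 7: AAAAAABAAAAABAAAABAAABAABABBC
gen 8: AAAAAAABAAAAAABAAAAABAAAABAAABAABABBC
gen 9: AAAAAAAABAAAAAAABAAAAAABAAAAABAAAABAAABAABABBC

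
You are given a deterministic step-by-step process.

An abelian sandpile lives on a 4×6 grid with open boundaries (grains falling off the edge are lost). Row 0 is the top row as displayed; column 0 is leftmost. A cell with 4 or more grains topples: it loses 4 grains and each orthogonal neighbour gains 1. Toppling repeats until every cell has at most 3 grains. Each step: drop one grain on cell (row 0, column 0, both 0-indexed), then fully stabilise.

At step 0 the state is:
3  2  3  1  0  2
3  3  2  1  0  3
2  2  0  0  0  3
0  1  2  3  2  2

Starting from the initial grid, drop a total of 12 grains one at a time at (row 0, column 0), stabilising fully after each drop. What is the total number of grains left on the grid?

38

step 0: 3  2  3  1  0  2
3  3  2  1  0  3
2  2  0  0  0  3
0  1  2  3  2  2
step 1: 2  1  1  2  0  2
1  2  0  2  0  3
3  3  1  0  0  3
0  1  2  3  2  2
step 2: 3  1  1  2  0  2
1  2  0  2  0  3
3  3  1  0  0  3
0  1  2  3  2  2
step 3: 0  2  1  2  0  2
2  2  0  2  0  3
3  3  1  0  0  3
0  1  2  3  2  2
step 4: 1  2  1  2  0  2
2  2  0  2  0  3
3  3  1  0  0  3
0  1  2  3  2  2
step 5: 2  2  1  2  0  2
2  2  0  2  0  3
3  3  1  0  0  3
0  1  2  3  2  2
step 6: 3  2  1  2  0  2
2  2  0  2  0  3
3  3  1  0  0  3
0  1  2  3  2  2
step 7: 0  3  1  2  0  2
3  2  0  2  0  3
3  3  1  0  0  3
0  1  2  3  2  2
step 8: 1  3  1  2  0  2
3  2  0  2  0  3
3  3  1  0  0  3
0  1  2  3  2  2
step 9: 2  3  1  2  0  2
3  2  0  2  0  3
3  3  1  0  0  3
0  1  2  3  2  2
step 10: 3  3  1  2  0  2
3  2  0  2  0  3
3  3  1  0  0  3
0  1  2  3  2  2
step 11: 2  1  2  2  0  2
2  1  1  2  0  3
1  1  2  0  0  3
1  2  2  3  2  2
step 12: 3  1  2  2  0  2
2  1  1  2  0  3
1  1  2  0  0  3
1  2  2  3  2  2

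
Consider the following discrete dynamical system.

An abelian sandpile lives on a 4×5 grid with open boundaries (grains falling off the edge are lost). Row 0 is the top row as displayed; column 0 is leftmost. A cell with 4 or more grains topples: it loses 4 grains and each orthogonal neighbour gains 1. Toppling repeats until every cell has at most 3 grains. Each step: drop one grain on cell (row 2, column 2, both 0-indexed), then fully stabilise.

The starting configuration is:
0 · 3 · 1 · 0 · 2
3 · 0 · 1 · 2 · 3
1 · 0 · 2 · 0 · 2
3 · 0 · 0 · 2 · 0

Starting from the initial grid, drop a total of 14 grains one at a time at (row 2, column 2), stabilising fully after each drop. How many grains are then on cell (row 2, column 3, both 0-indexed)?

0) 0 · 3 · 1 · 0 · 2
3 · 0 · 1 · 2 · 3
1 · 0 · 2 · 0 · 2
3 · 0 · 0 · 2 · 0
1) 0 · 3 · 1 · 0 · 2
3 · 0 · 1 · 2 · 3
1 · 0 · 3 · 0 · 2
3 · 0 · 0 · 2 · 0
2) 0 · 3 · 1 · 0 · 2
3 · 0 · 2 · 2 · 3
1 · 1 · 0 · 1 · 2
3 · 0 · 1 · 2 · 0
3) 0 · 3 · 1 · 0 · 2
3 · 0 · 2 · 2 · 3
1 · 1 · 1 · 1 · 2
3 · 0 · 1 · 2 · 0
4) 0 · 3 · 1 · 0 · 2
3 · 0 · 2 · 2 · 3
1 · 1 · 2 · 1 · 2
3 · 0 · 1 · 2 · 0
5) 0 · 3 · 1 · 0 · 2
3 · 0 · 2 · 2 · 3
1 · 1 · 3 · 1 · 2
3 · 0 · 1 · 2 · 0
6) 0 · 3 · 1 · 0 · 2
3 · 0 · 3 · 2 · 3
1 · 2 · 0 · 2 · 2
3 · 0 · 2 · 2 · 0
7) 0 · 3 · 1 · 0 · 2
3 · 0 · 3 · 2 · 3
1 · 2 · 1 · 2 · 2
3 · 0 · 2 · 2 · 0
8) 0 · 3 · 1 · 0 · 2
3 · 0 · 3 · 2 · 3
1 · 2 · 2 · 2 · 2
3 · 0 · 2 · 2 · 0
9) 0 · 3 · 1 · 0 · 2
3 · 0 · 3 · 2 · 3
1 · 2 · 3 · 2 · 2
3 · 0 · 2 · 2 · 0
10) 0 · 3 · 2 · 0 · 2
3 · 1 · 0 · 3 · 3
1 · 3 · 1 · 3 · 2
3 · 0 · 3 · 2 · 0
11) 0 · 3 · 2 · 0 · 2
3 · 1 · 0 · 3 · 3
1 · 3 · 2 · 3 · 2
3 · 0 · 3 · 2 · 0
12) 0 · 3 · 2 · 0 · 2
3 · 1 · 0 · 3 · 3
1 · 3 · 3 · 3 · 2
3 · 0 · 3 · 2 · 0
13) 0 · 3 · 2 · 1 · 3
3 · 2 · 2 · 1 · 1
2 · 0 · 3 · 3 · 0
3 · 2 · 1 · 0 · 2
14) 0 · 3 · 2 · 1 · 3
3 · 2 · 3 · 2 · 1
2 · 1 · 1 · 0 · 1
3 · 2 · 2 · 1 · 2

0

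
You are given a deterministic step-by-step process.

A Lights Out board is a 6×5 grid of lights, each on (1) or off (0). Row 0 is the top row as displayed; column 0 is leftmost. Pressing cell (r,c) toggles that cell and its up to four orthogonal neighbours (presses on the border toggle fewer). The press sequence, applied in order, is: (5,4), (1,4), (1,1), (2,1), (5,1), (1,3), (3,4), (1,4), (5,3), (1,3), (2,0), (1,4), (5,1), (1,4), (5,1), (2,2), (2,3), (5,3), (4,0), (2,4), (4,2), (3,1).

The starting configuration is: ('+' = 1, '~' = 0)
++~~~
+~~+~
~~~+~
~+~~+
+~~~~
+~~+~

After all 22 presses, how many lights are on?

gen 0: ++~~~
+~~+~
~~~+~
~+~~+
+~~~~
+~~+~
gen 1: ++~~~
+~~+~
~~~+~
~+~~+
+~~~+
+~~~+
gen 2: ++~~+
+~~~+
~~~++
~+~~+
+~~~+
+~~~+
gen 3: +~~~+
~++~+
~+~++
~+~~+
+~~~+
+~~~+
gen 4: +~~~+
~~+~+
+~+++
~~~~+
+~~~+
+~~~+
gen 5: +~~~+
~~+~+
+~+++
~~~~+
++~~+
~++~+
gen 6: +~~++
~~~+~
+~+~+
~~~~+
++~~+
~++~+
gen 7: +~~++
~~~+~
+~+~~
~~~+~
++~~~
~++~+
gen 8: +~~+~
~~~~+
+~+~+
~~~+~
++~~~
~++~+
gen 9: +~~+~
~~~~+
+~+~+
~~~+~
++~+~
~+~+~
gen 10: +~~~~
~~++~
+~+++
~~~+~
++~+~
~+~+~
gen 11: +~~~~
+~++~
~++++
+~~+~
++~+~
~+~+~
gen 12: +~~~+
+~+~+
~+++~
+~~+~
++~+~
~+~+~
gen 13: +~~~+
+~+~+
~+++~
+~~+~
+~~+~
+~++~
gen 14: +~~~~
+~++~
~++++
+~~+~
+~~+~
+~++~
gen 15: +~~~~
+~++~
~++++
+~~+~
++~+~
~+~+~
gen 16: +~~~~
+~~+~
~~~~+
+~++~
++~+~
~+~+~
gen 17: +~~~~
+~~~~
~~++~
+~+~~
++~+~
~+~+~
gen 18: +~~~~
+~~~~
~~++~
+~+~~
++~~~
~++~+
gen 19: +~~~~
+~~~~
~~++~
~~+~~
~~~~~
+++~+
gen 20: +~~~~
+~~~+
~~+~+
~~+~+
~~~~~
+++~+
gen 21: +~~~~
+~~~+
~~+~+
~~~~+
~+++~
++~~+
gen 22: +~~~~
+~~~+
~++~+
+++~+
~~++~
++~~+

15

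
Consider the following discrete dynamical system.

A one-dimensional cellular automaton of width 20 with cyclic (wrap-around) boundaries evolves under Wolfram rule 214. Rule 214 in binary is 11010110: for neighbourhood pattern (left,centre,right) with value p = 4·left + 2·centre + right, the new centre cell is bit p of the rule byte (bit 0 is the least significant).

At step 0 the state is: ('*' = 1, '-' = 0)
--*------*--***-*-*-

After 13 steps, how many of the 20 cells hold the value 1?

[0] --*------*--***-*-*-
[1] -***----****-**-*-**
[2] --***--*-***--*-*--*
[3] **-*****--*****-****
[4] **--******-****--***
[5] ****-*****--*****-**
[6] ****--******-****--*
[7] ******-*****--*****-
[8] -*****--******-****-
[9] *-******-*****--****
[10] *--*****--******-***
[11] ***-******-*****--**
[12] ***--*****--******-*
[13] *****-******-*****--

16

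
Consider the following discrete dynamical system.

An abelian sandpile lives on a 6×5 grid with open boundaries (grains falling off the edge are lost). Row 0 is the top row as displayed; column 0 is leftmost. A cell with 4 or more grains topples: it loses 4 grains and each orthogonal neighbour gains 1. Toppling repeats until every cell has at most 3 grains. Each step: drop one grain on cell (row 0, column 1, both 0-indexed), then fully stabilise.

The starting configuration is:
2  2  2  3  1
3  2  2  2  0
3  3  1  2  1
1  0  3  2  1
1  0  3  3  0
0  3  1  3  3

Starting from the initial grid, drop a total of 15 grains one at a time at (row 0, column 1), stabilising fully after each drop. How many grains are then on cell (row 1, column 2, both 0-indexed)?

3

t=0: 2  2  2  3  1
3  2  2  2  0
3  3  1  2  1
1  0  3  2  1
1  0  3  3  0
0  3  1  3  3
t=1: 2  3  2  3  1
3  2  2  2  0
3  3  1  2  1
1  0  3  2  1
1  0  3  3  0
0  3  1  3  3
t=2: 3  0  3  3  1
3  3  2  2  0
3  3  1  2  1
1  0  3  2  1
1  0  3  3  0
0  3  1  3  3
t=3: 3  1  3  3  1
3  3  2  2  0
3  3  1  2  1
1  0  3  2  1
1  0  3  3  0
0  3  1  3  3
t=4: 3  2  3  3  1
3  3  2  2  0
3  3  1  2  1
1  0  3  2  1
1  0  3  3  0
0  3  1  3  3
t=5: 3  3  3  3  1
3  3  2  2  0
3  3  1  2  1
1  0  3  2  1
1  0  3  3  0
0  3  1  3  3
t=6: 1  3  2  1  2
2  3  1  0  1
1  1  3  3  1
2  1  3  2  1
1  0  3  3  0
0  3  1  3  3
t=7: 2  1  3  1  2
3  0  2  0  1
1  2  3  3  1
2  1  3  2  1
1  0  3  3  0
0  3  1  3  3
t=8: 2  2  3  1  2
3  0  2  0  1
1  2  3  3  1
2  1  3  2  1
1  0  3  3  0
0  3  1  3  3
t=9: 2  3  3  1  2
3  0  2  0  1
1  2  3  3  1
2  1  3  2  1
1  0  3  3  0
0  3  1  3  3
t=10: 3  1  0  2  2
3  1  3  0  1
1  2  3  3  1
2  1  3  2  1
1  0  3  3  0
0  3  1  3  3
t=11: 3  2  0  2  2
3  1  3  0  1
1  2  3  3  1
2  1  3  2  1
1  0  3  3  0
0  3  1  3  3
t=12: 3  3  0  2  2
3  1  3  0  1
1  2  3  3  1
2  1  3  2  1
1  0  3  3  0
0  3  1  3  3
t=13: 1  1  1  2  2
0  3  3  0  1
2  2  3  3  1
2  1  3  2  1
1  0  3  3  0
0  3  1  3  3
t=14: 1  2  1  2  2
0  3  3  0  1
2  2  3  3  1
2  1  3  2  1
1  0  3  3  0
0  3  1  3  3
t=15: 1  3  1  2  2
0  3  3  0  1
2  2  3  3  1
2  1  3  2  1
1  0  3  3  0
0  3  1  3  3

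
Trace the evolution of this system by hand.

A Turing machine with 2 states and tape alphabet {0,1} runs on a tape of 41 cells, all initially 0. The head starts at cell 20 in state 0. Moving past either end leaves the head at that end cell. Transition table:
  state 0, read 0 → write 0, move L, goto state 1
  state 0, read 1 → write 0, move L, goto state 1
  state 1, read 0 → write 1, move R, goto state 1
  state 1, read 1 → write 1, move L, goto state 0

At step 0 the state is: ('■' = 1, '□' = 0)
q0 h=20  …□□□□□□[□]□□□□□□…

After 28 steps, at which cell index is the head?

35

gen 0: q0 h=20  …□□□□□□[□]□□□□□□…
gen 1: q1 h=19  …□□□□□□[□]□□□□□□…
gen 2: q1 h=20  …□□□□□■[□]□□□□□□…
gen 3: q1 h=21  …□□□□■■[□]□□□□□□…
gen 4: q1 h=22  …□□□■■■[□]□□□□□□…
gen 5: q1 h=23  …□□■■■■[□]□□□□□□…
gen 6: q1 h=24  …□■■■■■[□]□□□□□□…
gen 7: q1 h=25  …■■■■■■[□]□□□□□□…
gen 8: q1 h=26  …■■■■■■[□]□□□□□□…
gen 9: q1 h=27  …■■■■■■[□]□□□□□□…
gen 10: q1 h=28  …■■■■■■[□]□□□□□□…
gen 11: q1 h=29  …■■■■■■[□]□□□□□□…
gen 12: q1 h=30  …■■■■■■[□]□□□□□□…
gen 13: q1 h=31  …■■■■■■[□]□□□□□□…
gen 14: q1 h=32  …■■■■■■[□]□□□□□□…
gen 15: q1 h=33  …■■■■■■[□]□□□□□□…
gen 16: q1 h=34  …■■■■■■[□]□□□□□□|
gen 17: q1 h=35  …■■■■■■[□]□□□□□|
gen 18: q1 h=36  …■■■■■■[□]□□□□|
gen 19: q1 h=37  …■■■■■■[□]□□□|
gen 20: q1 h=38  …■■■■■■[□]□□|
gen 21: q1 h=39  …■■■■■■[□]□|
gen 22: q1 h=40  …■■■■■■[□]|
gen 23: q1 h=40  …■■■■■■[■]|
gen 24: q0 h=39  …■■■■■■[■]■|
gen 25: q1 h=38  …■■■■■■[■]□■|
gen 26: q0 h=37  …■■■■■■[■]■□■|
gen 27: q1 h=36  …■■■■■■[■]□■□■|
gen 28: q0 h=35  …■■■■■■[■]■□■□■|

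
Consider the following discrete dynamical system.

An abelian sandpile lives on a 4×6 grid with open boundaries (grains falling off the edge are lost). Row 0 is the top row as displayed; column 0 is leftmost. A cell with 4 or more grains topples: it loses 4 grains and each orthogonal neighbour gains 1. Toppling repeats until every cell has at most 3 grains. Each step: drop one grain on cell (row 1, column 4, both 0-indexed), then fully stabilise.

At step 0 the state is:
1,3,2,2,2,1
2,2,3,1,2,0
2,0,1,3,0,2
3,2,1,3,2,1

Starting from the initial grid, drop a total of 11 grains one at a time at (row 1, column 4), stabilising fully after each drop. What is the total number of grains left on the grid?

44

t=0: 1,3,2,2,2,1
2,2,3,1,2,0
2,0,1,3,0,2
3,2,1,3,2,1
t=1: 1,3,2,2,2,1
2,2,3,1,3,0
2,0,1,3,0,2
3,2,1,3,2,1
t=2: 1,3,2,2,3,1
2,2,3,2,0,1
2,0,1,3,1,2
3,2,1,3,2,1
t=3: 1,3,2,2,3,1
2,2,3,2,1,1
2,0,1,3,1,2
3,2,1,3,2,1
t=4: 1,3,2,2,3,1
2,2,3,2,2,1
2,0,1,3,1,2
3,2,1,3,2,1
t=5: 1,3,2,2,3,1
2,2,3,2,3,1
2,0,1,3,1,2
3,2,1,3,2,1
t=6: 1,3,2,3,0,2
2,2,3,3,1,2
2,0,1,3,2,2
3,2,1,3,2,1
t=7: 1,3,2,3,0,2
2,2,3,3,2,2
2,0,1,3,2,2
3,2,1,3,2,1
t=8: 1,3,2,3,0,2
2,2,3,3,3,2
2,0,1,3,2,2
3,2,1,3,2,1
t=9: 2,1,1,1,2,2
3,0,2,3,2,3
2,1,3,2,1,3
3,2,2,1,0,2
t=10: 2,1,1,1,2,2
3,0,2,3,3,3
2,1,3,2,1,3
3,2,2,1,0,2
t=11: 2,1,1,2,3,3
3,0,3,0,2,1
2,1,3,3,3,0
3,2,2,1,0,3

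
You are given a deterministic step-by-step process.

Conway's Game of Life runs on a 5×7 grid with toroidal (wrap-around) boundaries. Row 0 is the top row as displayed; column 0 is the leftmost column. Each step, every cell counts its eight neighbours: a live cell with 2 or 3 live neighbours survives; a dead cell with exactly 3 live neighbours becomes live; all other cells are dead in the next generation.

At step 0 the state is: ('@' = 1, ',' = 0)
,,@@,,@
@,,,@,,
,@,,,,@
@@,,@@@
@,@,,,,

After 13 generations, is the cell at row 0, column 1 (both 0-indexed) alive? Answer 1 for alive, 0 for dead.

0

0) ,,@@,,@
@,,,@,,
,@,,,,@
@@,,@@@
@,@,,,,
1) @,@@,,@
@@@@,@@
,@,,@,,
,,@,,@,
,,@,@,,
2) ,,,,,,,
,,,,,@,
,,,,@,,
,@@,@@,
,,@,@@@
3) ,,,,@,@
,,,,,,,
,,,@@,,
,@@,,,@
,@@,@,@
4) @,,@,,,
,,,@@@,
,,@@,,,
,@,,@,,
,@@,,,@
5) @@,@,@@
,,,,,,,
,,@,,@,
@@,,,,,
,@@@,,,
6) @@,@@,@
@@@,@@,
,@,,,,,
@,,@,,,
,,,@@,,
7) ,,,,,,@
,,,,@@,
,,,@@,@
,,@@@,,
,@,,,@@
8) @,,,@,@
,,,@@,@
,,@,,,,
@,@,,,@
@,@@@@@
9) ,@@,,,,
@,,@@,@
@@@,,@@
@,@,@,,
,,@,@,,
10) @@@,@@,
,,,@@,,
,,@,,,,
@,@,@,,
,,@,,,,
11) ,@@,@@,
,,,,@@,
,@@,@,,
,,@,,,,
@,@,@@@
12) @@@,,,,
,,,,,,,
,@@,@@,
@,@,@,@
@,@,@,@
13) @,@@,,@
@,,@,,,
@@@,@@@
,,@,@,,
,,@,,,,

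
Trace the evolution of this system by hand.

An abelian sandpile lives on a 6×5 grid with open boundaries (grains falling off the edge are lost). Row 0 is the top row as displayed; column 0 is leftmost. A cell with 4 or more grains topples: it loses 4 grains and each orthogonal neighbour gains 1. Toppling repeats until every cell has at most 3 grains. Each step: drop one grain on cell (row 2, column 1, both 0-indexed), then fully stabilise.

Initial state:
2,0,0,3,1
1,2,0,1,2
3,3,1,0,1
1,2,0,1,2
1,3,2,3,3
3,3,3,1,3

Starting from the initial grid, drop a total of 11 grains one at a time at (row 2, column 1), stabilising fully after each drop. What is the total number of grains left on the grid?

gen 0: 2,0,0,3,1
1,2,0,1,2
3,3,1,0,1
1,2,0,1,2
1,3,2,3,3
3,3,3,1,3
gen 1: 2,0,0,3,1
2,3,0,1,2
0,1,2,0,1
2,3,0,1,2
1,3,2,3,3
3,3,3,1,3
gen 2: 2,0,0,3,1
2,3,0,1,2
0,2,2,0,1
2,3,0,1,2
1,3,2,3,3
3,3,3,1,3
gen 3: 2,0,0,3,1
2,3,0,1,2
0,3,2,0,1
2,3,0,1,2
1,3,2,3,3
3,3,3,1,3
gen 4: 2,1,0,3,1
3,0,1,1,2
1,2,3,0,1
3,1,2,2,3
3,2,1,2,1
0,2,2,0,1
gen 5: 2,1,0,3,1
3,0,1,1,2
1,3,3,0,1
3,1,2,2,3
3,2,1,2,1
0,2,2,0,1
gen 6: 2,1,0,3,1
3,1,2,1,2
2,1,0,1,1
3,2,3,2,3
3,2,1,2,1
0,2,2,0,1
gen 7: 2,1,0,3,1
3,1,2,1,2
2,2,0,1,1
3,2,3,2,3
3,2,1,2,1
0,2,2,0,1
gen 8: 2,1,0,3,1
3,1,2,1,2
2,3,0,1,1
3,2,3,2,3
3,2,1,2,1
0,2,2,0,1
gen 9: 2,1,0,3,1
3,2,2,1,2
3,0,1,1,1
3,3,3,2,3
3,2,1,2,1
0,2,2,0,1
gen 10: 2,1,0,3,1
3,2,2,1,2
3,1,1,1,1
3,3,3,2,3
3,2,1,2,1
0,2,2,0,1
gen 11: 2,1,0,3,1
3,2,2,1,2
3,2,1,1,1
3,3,3,2,3
3,2,1,2,1
0,2,2,0,1

53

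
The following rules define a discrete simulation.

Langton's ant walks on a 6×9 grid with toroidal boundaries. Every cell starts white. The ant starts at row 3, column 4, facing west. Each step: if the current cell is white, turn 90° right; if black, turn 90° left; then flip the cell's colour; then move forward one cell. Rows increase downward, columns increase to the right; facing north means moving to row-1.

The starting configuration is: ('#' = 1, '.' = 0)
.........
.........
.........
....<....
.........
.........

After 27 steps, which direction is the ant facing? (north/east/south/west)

south

gen 0: .........
.........
.........
....<....
.........
.........
gen 1: .........
.........
....^....
....#....
.........
.........
gen 2: .........
.........
....#>...
....#....
.........
.........
gen 3: .........
.........
....##...
....#v...
.........
.........
gen 4: .........
.........
....##...
....<#...
.........
.........
gen 5: .........
.........
....##...
.....#...
....v....
.........
gen 6: .........
.........
....##...
.....#...
...<#....
.........
gen 7: .........
.........
....##...
...^.#...
...##....
.........
gen 8: .........
.........
....##...
...#>#...
...##....
.........
gen 9: .........
.........
....##...
...###...
...#v....
.........
gen 10: .........
.........
....##...
...###...
...#.>...
.........
gen 11: .........
.........
....##...
...###...
...#.#...
.....v...
gen 12: .........
.........
....##...
...###...
...#.#...
....<#...
gen 13: .........
.........
....##...
...###...
...#^#...
....##...
gen 14: .........
.........
....##...
...###...
...##>...
....##...
gen 15: .........
.........
....##...
...##^...
...##....
....##...
gen 16: .........
.........
....##...
...#<....
...##....
....##...
gen 17: .........
.........
....##...
...#.....
...#v....
....##...
gen 18: .........
.........
....##...
...#.....
...#.>...
....##...
gen 19: .........
.........
....##...
...#.....
...#.#...
....#v...
gen 20: .........
.........
....##...
...#.....
...#.#...
....#.>..
gen 21: ......v..
.........
....##...
...#.....
...#.#...
....#.#..
gen 22: .....<#..
.........
....##...
...#.....
...#.#...
....#.#..
gen 23: .....##..
.........
....##...
...#.....
...#.#...
....#^#..
gen 24: .....##..
.........
....##...
...#.....
...#.#...
....##>..
gen 25: .....##..
.........
....##...
...#.....
...#.#^..
....##...
gen 26: .....##..
.........
....##...
...#.....
...#.##>.
....##...
gen 27: .....##..
.........
....##...
...#.....
...#.###.
....##.v.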